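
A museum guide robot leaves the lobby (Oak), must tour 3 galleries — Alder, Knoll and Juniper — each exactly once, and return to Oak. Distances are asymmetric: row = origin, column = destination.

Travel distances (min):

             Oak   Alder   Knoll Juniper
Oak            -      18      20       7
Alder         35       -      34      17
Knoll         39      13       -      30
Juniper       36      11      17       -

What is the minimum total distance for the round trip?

Shortest round trip = 72 min.

Oak → Alder → Knoll → Juniper → Oak: 18+34+30+36 = 118
Oak → Alder → Juniper → Knoll → Oak: 18+17+17+39 = 91
Oak → Knoll → Alder → Juniper → Oak: 20+13+17+36 = 86
Oak → Knoll → Juniper → Alder → Oak: 20+30+11+35 = 96
Oak → Juniper → Alder → Knoll → Oak: 7+11+34+39 = 91
Oak → Juniper → Knoll → Alder → Oak: 7+17+13+35 = 72
The minimum is 72.
One optimal route: Oak → Juniper → Knoll → Alder → Oak.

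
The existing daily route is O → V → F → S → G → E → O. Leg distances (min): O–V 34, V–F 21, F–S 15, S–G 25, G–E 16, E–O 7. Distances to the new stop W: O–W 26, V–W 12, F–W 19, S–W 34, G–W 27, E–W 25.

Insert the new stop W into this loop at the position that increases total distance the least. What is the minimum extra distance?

+4 min — insert W between O and V.

Insertion cost between consecutive stops i–j is d(i,W) + d(W,j) − d(i,j):
  between O and V: 26 + 12 − 34 = 4
  between V and F: 12 + 19 − 21 = 10
  between F and S: 19 + 34 − 15 = 38
  between S and G: 34 + 27 − 25 = 36
  between G and E: 27 + 25 − 16 = 36
  between E and O: 25 + 26 − 7 = 44
Cheapest insertion is between O and V, adding 4.
New total = 118 + 4 = 122.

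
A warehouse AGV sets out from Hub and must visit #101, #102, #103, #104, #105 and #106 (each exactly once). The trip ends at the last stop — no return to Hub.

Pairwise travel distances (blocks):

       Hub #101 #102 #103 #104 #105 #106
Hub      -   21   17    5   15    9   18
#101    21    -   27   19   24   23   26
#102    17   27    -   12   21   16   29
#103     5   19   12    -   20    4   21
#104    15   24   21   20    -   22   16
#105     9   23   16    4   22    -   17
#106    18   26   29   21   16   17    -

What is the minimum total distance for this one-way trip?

Minimum one-way distance = 88 blocks.

There are 6! = 720 possible orderings.
Hub → #101 → #102 → #103 → #104 → #105 → #106: 21+27+12+20+22+17 = 119
Hub → #101 → #102 → #103 → #104 → #106 → #105: 21+27+12+20+16+17 = 113
Hub → #101 → #102 → #103 → #105 → #104 → #106: 21+27+12+4+22+16 = 102
Hub → #101 → #102 → #103 → #105 → #106 → #104: 21+27+12+4+17+16 = 97
Hub → #101 → #102 → #103 → #106 → #104 → #105: 21+27+12+21+16+22 = 119
Hub → #101 → #102 → #103 → #106 → #105 → #104: 21+27+12+21+17+22 = 120
Hub → #101 → #102 → #104 → #103 → #105 → #106: 21+27+21+20+4+17 = 110
Hub → #101 → #102 → #104 → #103 → #106 → #105: 21+27+21+20+21+17 = 127
… (712 more)
Hub → #103 → #105 → #102 → #104 → #106 → #101: 5+4+16+21+16+26 = 88  ← best
The minimum is 88.
One shortest path: Hub → #103 → #105 → #102 → #104 → #106 → #101.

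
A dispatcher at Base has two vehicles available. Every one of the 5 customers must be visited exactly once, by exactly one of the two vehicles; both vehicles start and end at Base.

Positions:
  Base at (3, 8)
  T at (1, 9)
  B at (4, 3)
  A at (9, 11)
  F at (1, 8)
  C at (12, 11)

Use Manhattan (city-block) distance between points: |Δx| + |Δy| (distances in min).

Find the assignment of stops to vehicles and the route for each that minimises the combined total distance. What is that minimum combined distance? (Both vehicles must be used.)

Minimum combined distance: 40 min.

There are 2^4 − 1 = 15 ways to divide the 5 stops into two non-empty groups. For each, the best each vehicle can do is its own shortest tour through its group:
  {T} + {B, A, F, C}: 6 + 38 = 44
  {B} + {T, A, F, C}: 12 + 28 = 40
  {T, B} + {A, F, C}: 18 + 28 = 46
  {A} + {T, B, F, C}: 18 + 38 = 56
  {T, A} + {B, F, C}: 22 + 38 = 60
  {B, A} + {T, F, C}: 28 + 28 = 56
  … (15 splits in total)
Best: vehicle 1 Base → B → Base = 12; vehicle 2 Base → A → C → T → F → Base = 28; combined 40.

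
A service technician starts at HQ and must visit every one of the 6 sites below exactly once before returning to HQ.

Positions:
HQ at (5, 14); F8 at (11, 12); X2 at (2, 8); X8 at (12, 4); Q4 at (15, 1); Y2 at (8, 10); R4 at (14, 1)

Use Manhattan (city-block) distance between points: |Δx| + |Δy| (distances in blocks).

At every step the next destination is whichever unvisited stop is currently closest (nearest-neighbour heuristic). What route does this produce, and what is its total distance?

At HQ the remaining stops are Y2 7, F8 8, X2 9, X8 17, R4 22, Q4 23; go to Y2.
At Y2 the remaining stops are F8 5, X2 8, X8 10, R4 15, Q4 16; go to F8.
At F8 the remaining stops are X8 9, X2 13, R4 14, Q4 15; go to X8.
At X8 the remaining stops are R4 5, Q4 6, X2 14; go to R4.
At R4 the remaining stops are Q4 1, X2 19; go to Q4.
At Q4 the remaining stops are X2 20; go to X2.
Return X2→HQ: 9.
Total = 7 + 5 + 9 + 5 + 1 + 20 + 9 = 56.

56 blocks along HQ → Y2 → F8 → X8 → R4 → Q4 → X2 → HQ.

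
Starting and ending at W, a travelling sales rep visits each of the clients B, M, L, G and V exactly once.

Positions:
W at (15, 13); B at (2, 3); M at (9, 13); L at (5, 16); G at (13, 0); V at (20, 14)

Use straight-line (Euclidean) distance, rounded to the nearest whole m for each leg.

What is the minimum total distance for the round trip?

There are 60 distinct closed tours to check (reversals are equivalent).
W→B→M→L→G→V→W: 16+12+5+18+16+5 = 72
W→B→M→L→V→G→W: 16+12+5+15+16+13 = 77
W→B→M→G→L→V→W: 16+12+14+18+15+5 = 80
W→B→M→G→V→L→W: 16+12+14+16+15+10 = 83
W→B→M→V→L→G→W: 16+12+11+15+18+13 = 85
W→B→M→V→G→L→W: 16+12+11+16+18+10 = 83
W→B→L→M→G→V→W: 16+13+5+14+16+5 = 69
W→B→L→M→V→G→W: 16+13+5+11+16+13 = 74
W→B→L→G→M→V→W: 16+13+18+14+11+5 = 77
W→B→L→G→V→M→W: 16+13+18+16+11+6 = 80
W→B→L→V→M→G→W: 16+13+15+11+14+13 = 82
W→B→L→V→G→M→W: 16+13+15+16+14+6 = 80
W→B→G→M→L→V→W: 16+11+14+5+15+5 = 66
W→B→G→M→V→L→W: 16+11+14+11+15+10 = 77
… (46 more)
W→M→L→B→G→V→W: 6+5+13+11+16+5 = 56  ← best
The minimum is 56.
One optimal route: W → M → L → B → G → V → W (or its reverse).

56 m — the shortest possible round trip.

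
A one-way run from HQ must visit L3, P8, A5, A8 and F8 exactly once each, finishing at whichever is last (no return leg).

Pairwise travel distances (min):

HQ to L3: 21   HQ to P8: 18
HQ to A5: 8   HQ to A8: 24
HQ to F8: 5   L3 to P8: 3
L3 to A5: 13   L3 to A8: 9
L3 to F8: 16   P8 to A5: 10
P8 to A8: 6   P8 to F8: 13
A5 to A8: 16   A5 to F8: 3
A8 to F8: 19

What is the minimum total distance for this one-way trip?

There are 5! = 120 possible orderings.
HQ → L3 → P8 → A5 → A8 → F8: 21+3+10+16+19 = 69
HQ → L3 → P8 → A5 → F8 → A8: 21+3+10+3+19 = 56
HQ → L3 → P8 → A8 → A5 → F8: 21+3+6+16+3 = 49
HQ → L3 → P8 → A8 → F8 → A5: 21+3+6+19+3 = 52
HQ → L3 → P8 → F8 → A5 → A8: 21+3+13+3+16 = 56
HQ → L3 → P8 → F8 → A8 → A5: 21+3+13+19+16 = 72
HQ → L3 → A5 → P8 → A8 → F8: 21+13+10+6+19 = 69
HQ → L3 → A5 → P8 → F8 → A8: 21+13+10+13+19 = 76
HQ → L3 → A5 → A8 → P8 → F8: 21+13+16+6+13 = 69
HQ → L3 → A5 → A8 → F8 → P8: 21+13+16+19+13 = 82
HQ → L3 → A5 → F8 → P8 → A8: 21+13+3+13+6 = 56
HQ → L3 → A5 → F8 → A8 → P8: 21+13+3+19+6 = 62
HQ → L3 → A8 → P8 → A5 → F8: 21+9+6+10+3 = 49
HQ → L3 → A8 → P8 → F8 → A5: 21+9+6+13+3 = 52
… (106 more)
HQ → F8 → A5 → L3 → P8 → A8: 5+3+13+3+6 = 30  ← best
The minimum is 30.
One shortest path: HQ → F8 → A5 → L3 → P8 → A8.

30 min — the minimum one-way total.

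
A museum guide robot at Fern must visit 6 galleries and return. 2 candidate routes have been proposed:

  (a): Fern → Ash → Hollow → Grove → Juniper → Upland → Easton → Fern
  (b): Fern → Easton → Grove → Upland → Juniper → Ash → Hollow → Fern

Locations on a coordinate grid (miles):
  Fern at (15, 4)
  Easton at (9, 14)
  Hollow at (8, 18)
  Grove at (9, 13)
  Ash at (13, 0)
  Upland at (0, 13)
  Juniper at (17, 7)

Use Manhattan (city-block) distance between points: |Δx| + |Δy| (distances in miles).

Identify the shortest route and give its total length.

98 miles — (a) is the shortest.

(a): 6 + 23 + 6 + 14 + 23 + 10 + 16 = 98
(b): 16 + 1 + 9 + 23 + 11 + 23 + 21 = 104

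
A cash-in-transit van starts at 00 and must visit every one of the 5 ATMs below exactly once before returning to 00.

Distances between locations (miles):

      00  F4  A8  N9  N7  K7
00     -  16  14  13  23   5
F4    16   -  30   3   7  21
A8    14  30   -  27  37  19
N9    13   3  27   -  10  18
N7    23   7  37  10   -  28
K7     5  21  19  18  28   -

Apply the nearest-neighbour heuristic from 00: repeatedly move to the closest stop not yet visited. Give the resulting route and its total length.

Nearest-neighbour total = 84 miles; route 00 → K7 → N9 → F4 → N7 → A8 → 00.

00 → [K7:5 / N9:13 / A8:14 / F4:16 / N7:23] → K7 (5)
K7 → [N9:18 / A8:19 / F4:21 / N7:28] → N9 (18)
N9 → [F4:3 / N7:10 / A8:27] → F4 (3)
F4 → [N7:7 / A8:30] → N7 (7)
N7 → [A8:37] → A8 (37)
Return A8→00: 14.
Total = 5 + 18 + 3 + 7 + 37 + 14 = 84.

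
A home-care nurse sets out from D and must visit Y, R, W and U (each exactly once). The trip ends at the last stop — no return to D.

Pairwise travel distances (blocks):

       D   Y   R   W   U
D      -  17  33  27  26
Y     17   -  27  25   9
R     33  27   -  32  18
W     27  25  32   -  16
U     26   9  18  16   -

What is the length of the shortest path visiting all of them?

There are 4! = 24 possible orderings.
D → Y → R → W → U: 17+27+32+16 = 92
D → Y → R → U → W: 17+27+18+16 = 78
D → Y → W → R → U: 17+25+32+18 = 92
D → Y → W → U → R: 17+25+16+18 = 76
D → Y → U → R → W: 17+9+18+32 = 76
D → Y → U → W → R: 17+9+16+32 = 74
D → R → Y → W → U: 33+27+25+16 = 101
D → R → Y → U → W: 33+27+9+16 = 85
D → R → W → Y → U: 33+32+25+9 = 99
D → R → W → U → Y: 33+32+16+9 = 90
D → R → U → Y → W: 33+18+9+25 = 85
D → R → U → W → Y: 33+18+16+25 = 92
D → W → Y → R → U: 27+25+27+18 = 97
D → W → Y → U → R: 27+25+9+18 = 79
… (10 more)
The minimum is 74.
One shortest path: D → Y → U → W → R.

74 blocks — the minimum one-way total.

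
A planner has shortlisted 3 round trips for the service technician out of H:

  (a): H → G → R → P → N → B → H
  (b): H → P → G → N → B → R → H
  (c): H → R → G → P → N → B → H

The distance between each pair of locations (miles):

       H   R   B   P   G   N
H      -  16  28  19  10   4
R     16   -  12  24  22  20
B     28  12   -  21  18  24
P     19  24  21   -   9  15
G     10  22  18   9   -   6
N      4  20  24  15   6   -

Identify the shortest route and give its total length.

86 miles — (b) is the shortest.

(a): 10 + 22 + 24 + 15 + 24 + 28 = 123
(b): 19 + 9 + 6 + 24 + 12 + 16 = 86
(c): 16 + 22 + 9 + 15 + 24 + 28 = 114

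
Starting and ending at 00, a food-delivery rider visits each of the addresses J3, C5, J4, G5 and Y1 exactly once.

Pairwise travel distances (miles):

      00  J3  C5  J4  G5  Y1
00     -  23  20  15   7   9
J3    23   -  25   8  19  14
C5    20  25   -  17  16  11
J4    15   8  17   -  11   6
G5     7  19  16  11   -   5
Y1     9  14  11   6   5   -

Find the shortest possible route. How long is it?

With 5 stops there are 5!/2 = 60 distinct round trips (a route and its reverse cost the same).
00-J3-C5-J4-G5-Y1-00: 23+25+17+11+5+9 = 90
00-J3-C5-J4-Y1-G5-00: 23+25+17+6+5+7 = 83
00-J3-C5-G5-J4-Y1-00: 23+25+16+11+6+9 = 90
00-J3-C5-G5-Y1-J4-00: 23+25+16+5+6+15 = 90
00-J3-C5-Y1-J4-G5-00: 23+25+11+6+11+7 = 83
00-J3-C5-Y1-G5-J4-00: 23+25+11+5+11+15 = 90
00-J3-J4-C5-G5-Y1-00: 23+8+17+16+5+9 = 78
00-J3-J4-C5-Y1-G5-00: 23+8+17+11+5+7 = 71
00-J3-J4-G5-C5-Y1-00: 23+8+11+16+11+9 = 78
00-J3-J4-G5-Y1-C5-00: 23+8+11+5+11+20 = 78
00-J3-J4-Y1-C5-G5-00: 23+8+6+11+16+7 = 71
00-J3-J4-Y1-G5-C5-00: 23+8+6+5+16+20 = 78
00-J3-G5-C5-J4-Y1-00: 23+19+16+17+6+9 = 90
00-J3-G5-C5-Y1-J4-00: 23+19+16+11+6+15 = 90
… (46 more)
The minimum is 71.
One optimal route: 00 → J3 → J4 → C5 → Y1 → G5 → 00 (or its reverse).

71 miles — the shortest possible round trip.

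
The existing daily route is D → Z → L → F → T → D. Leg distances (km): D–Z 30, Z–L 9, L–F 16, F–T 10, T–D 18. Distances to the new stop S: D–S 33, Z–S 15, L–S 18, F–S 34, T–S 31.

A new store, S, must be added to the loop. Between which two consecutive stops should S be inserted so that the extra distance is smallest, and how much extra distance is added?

+18 km — insert S between D and Z.

Insertion cost between consecutive stops i–j is d(i,S) + d(S,j) − d(i,j):
  between D and Z: 33 + 15 − 30 = 18
  between Z and L: 15 + 18 − 9 = 24
  between L and F: 18 + 34 − 16 = 36
  between F and T: 34 + 31 − 10 = 55
  between T and D: 31 + 33 − 18 = 46
Cheapest insertion is between D and Z, adding 18.
New total = 83 + 18 = 101.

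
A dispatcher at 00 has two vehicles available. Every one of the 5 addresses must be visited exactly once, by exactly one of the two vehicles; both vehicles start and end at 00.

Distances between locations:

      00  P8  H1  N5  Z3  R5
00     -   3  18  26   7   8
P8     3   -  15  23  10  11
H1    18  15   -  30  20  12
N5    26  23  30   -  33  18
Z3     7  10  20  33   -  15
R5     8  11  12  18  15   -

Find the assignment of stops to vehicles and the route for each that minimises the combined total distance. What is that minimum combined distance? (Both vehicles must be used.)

Minimum combined distance: 88.

There are 2^4 − 1 = 15 ways to divide the 5 stops into two non-empty groups. For each, the best each vehicle can do is its own shortest tour through its group:
  {P8} + {H1, N5, Z3, R5}: 6 + 83 = 89
  {H1} + {P8, N5, Z3, R5}: 36 + 66 = 102
  {P8, H1} + {N5, Z3, R5}: 36 + 66 = 102
  {N5} + {P8, H1, Z3, R5}: 52 + 52 = 104
  {P8, N5} + {H1, Z3, R5}: 52 + 47 = 99
  {H1, N5} + {P8, Z3, R5}: 74 + 36 = 110
  … (15 splits in total)
  {Z3} + {P8, H1, N5, R5}: 14 + 74 = 88  ← best
Best: vehicle 1 00 → Z3 → 00 = 14; vehicle 2 00 → P8 → H1 → N5 → R5 → 00 = 74; combined 88.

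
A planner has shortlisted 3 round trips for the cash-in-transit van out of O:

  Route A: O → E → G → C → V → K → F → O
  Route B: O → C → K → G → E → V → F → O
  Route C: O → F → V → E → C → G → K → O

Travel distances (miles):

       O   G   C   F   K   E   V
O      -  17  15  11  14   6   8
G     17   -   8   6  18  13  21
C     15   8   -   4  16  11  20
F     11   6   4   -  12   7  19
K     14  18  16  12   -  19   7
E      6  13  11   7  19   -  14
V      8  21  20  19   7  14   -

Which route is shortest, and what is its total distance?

Shortest is Route A, total 77 miles.

Route A: 6 + 13 + 8 + 20 + 7 + 12 + 11 = 77
Route B: 15 + 16 + 18 + 13 + 14 + 19 + 11 = 106
Route C: 11 + 19 + 14 + 11 + 8 + 18 + 14 = 95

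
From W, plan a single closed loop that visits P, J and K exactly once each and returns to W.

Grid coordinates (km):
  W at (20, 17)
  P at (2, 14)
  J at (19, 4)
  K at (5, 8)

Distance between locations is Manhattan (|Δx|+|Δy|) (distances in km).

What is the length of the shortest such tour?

W - P - J - K - W: 21+27+18+24 = 90
W - P - K - J - W: 21+9+18+14 = 62
W - J - P - K - W: 14+27+9+24 = 74
The minimum is 62.
One optimal route: W → P → K → J → W (or its reverse).

Minimum total distance: 62 km.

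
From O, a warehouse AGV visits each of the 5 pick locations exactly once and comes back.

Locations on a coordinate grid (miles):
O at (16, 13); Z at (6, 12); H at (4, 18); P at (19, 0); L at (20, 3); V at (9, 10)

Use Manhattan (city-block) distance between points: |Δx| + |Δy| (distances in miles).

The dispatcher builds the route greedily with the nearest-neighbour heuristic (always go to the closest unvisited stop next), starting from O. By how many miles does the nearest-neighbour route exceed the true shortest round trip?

From O: V=10, Z=11, L=14, P=16, H=17 → choose V (10).
From V: Z=5, H=13, L=18, P=20 → choose Z (5).
From Z: H=8, L=23, P=25 → choose H (8).
From H: L=31, P=33 → choose L (31).
From L: P=4 → choose P (4).
NN route O → V → Z → H → L → P → O costs 74.
Optimal: O → H → Z → V → P → L → O costs 68 (by enumerating all 60 distinct tours).
Excess = 74 − 68 = 6.

Excess over optimum: 6 miles.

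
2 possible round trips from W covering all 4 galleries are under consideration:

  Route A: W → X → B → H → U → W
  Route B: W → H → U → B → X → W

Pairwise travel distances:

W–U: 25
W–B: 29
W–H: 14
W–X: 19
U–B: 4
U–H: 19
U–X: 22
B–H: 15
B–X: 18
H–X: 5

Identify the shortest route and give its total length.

Route A: 19 + 18 + 15 + 19 + 25 = 96
Route B: 14 + 19 + 4 + 18 + 19 = 74

74 — Route B is the shortest.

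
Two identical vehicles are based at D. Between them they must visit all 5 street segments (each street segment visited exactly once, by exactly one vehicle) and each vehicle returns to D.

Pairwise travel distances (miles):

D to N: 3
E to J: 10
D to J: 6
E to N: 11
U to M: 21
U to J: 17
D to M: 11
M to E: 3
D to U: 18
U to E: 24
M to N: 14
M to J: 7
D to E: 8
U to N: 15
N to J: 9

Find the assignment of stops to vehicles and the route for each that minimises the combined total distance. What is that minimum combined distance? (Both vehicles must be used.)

Try each way of splitting the stops between the two vehicles (each non-empty) and, for each split, find the best tour for each vehicle:
  {U} + {M, E, N, J}: 36 + 30 = 66
  {M} + {U, E, N, J}: 22 + 53 = 75
  {U, M} + {E, N, J}: 50 + 30 = 80
  {E} + {U, M, N, J}: 16 + 52 = 68
  {U, E} + {M, N, J}: 50 + 30 = 80
  {M, E} + {U, N, J}: 22 + 41 = 63
  … (15 splits in total)
  {N} + {U, M, E, J}: 6 + 53 = 59  ← best
Best: vehicle 1 D → N → D = 6; vehicle 2 D → U → J → M → E → D = 53; combined 59.

Minimum combined distance: 59 miles.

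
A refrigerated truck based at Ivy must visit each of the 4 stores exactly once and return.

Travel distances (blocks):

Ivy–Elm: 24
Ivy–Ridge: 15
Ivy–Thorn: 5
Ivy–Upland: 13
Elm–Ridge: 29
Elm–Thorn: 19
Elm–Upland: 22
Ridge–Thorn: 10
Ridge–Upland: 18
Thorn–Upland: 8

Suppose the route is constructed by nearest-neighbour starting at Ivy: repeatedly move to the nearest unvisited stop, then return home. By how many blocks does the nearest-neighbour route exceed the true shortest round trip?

From Ivy: Thorn=5, Upland=13, Ridge=15, Elm=24 → choose Thorn (5).
From Thorn: Upland=8, Ridge=10, Elm=19 → choose Upland (8).
From Upland: Ridge=18, Elm=22 → choose Ridge (18).
From Ridge: Elm=29 → choose Elm (29).
NN route Ivy → Thorn → Upland → Ridge → Elm → Ivy costs 84.
Optimal: Ivy → Elm → Upland → Ridge → Thorn → Ivy costs 79 (by enumerating all 12 distinct tours).
Excess = 84 − 79 = 5.

The nearest-neighbour route is 5 blocks longer than optimal.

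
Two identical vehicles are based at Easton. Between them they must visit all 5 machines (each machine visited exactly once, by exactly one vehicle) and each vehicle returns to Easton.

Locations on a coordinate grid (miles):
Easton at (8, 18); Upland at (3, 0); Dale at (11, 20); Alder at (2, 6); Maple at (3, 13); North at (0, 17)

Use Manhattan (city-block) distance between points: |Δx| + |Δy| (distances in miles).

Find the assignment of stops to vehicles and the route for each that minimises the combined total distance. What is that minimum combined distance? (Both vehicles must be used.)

Check every non-empty split of the stops between the two vehicles; for each half take its own optimal tour:
  {Upland} + {Dale, Alder, Maple, North}: 46 + 50 = 96
  {Dale} + {Upland, Alder, Maple, North}: 10 + 52 = 62
  {Upland, Dale} + {Alder, Maple, North}: 56 + 40 = 96
  {Alder} + {Upland, Dale, Maple, North}: 36 + 62 = 98
  {Upland, Alder} + {Dale, Maple, North}: 48 + 36 = 84
  {Dale, Alder} + {Upland, Maple, North}: 46 + 52 = 98
  … (15 splits in total)
Best: vehicle 1 Easton → Dale → Easton = 10; vehicle 2 Easton → Maple → Upland → Alder → North → Easton = 52; combined 62.

62 miles — the smallest possible combined total.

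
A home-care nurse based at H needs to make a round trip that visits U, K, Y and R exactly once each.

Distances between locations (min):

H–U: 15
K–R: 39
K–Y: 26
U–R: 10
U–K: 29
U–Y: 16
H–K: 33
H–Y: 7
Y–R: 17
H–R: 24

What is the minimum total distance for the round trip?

With 4 stops there are 4!/2 = 12 distinct round trips (a route and its reverse cost the same).
H-U-K-Y-R-H: 15+29+26+17+24 = 111
H-U-K-R-Y-H: 15+29+39+17+7 = 107
H-U-Y-K-R-H: 15+16+26+39+24 = 120
H-U-Y-R-K-H: 15+16+17+39+33 = 120
H-U-R-K-Y-H: 15+10+39+26+7 = 97
H-U-R-Y-K-H: 15+10+17+26+33 = 101
H-K-U-Y-R-H: 33+29+16+17+24 = 119
H-K-U-R-Y-H: 33+29+10+17+7 = 96
H-K-Y-U-R-H: 33+26+16+10+24 = 109
H-K-R-U-Y-H: 33+39+10+16+7 = 105
H-Y-U-K-R-H: 7+16+29+39+24 = 115
H-Y-K-U-R-H: 7+26+29+10+24 = 96
The minimum is 96.
One optimal route: H → K → U → R → Y → H (or its reverse).

96 min — the shortest possible round trip.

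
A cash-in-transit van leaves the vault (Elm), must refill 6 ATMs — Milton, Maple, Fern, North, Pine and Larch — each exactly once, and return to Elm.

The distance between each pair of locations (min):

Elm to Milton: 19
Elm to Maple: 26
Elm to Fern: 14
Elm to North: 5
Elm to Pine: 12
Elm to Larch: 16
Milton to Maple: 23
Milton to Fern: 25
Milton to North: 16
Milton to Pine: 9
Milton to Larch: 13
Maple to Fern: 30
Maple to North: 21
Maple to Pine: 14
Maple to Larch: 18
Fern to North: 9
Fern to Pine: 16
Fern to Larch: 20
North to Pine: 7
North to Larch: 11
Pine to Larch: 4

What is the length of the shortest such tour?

With 6 stops there are 6!/2 = 360 distinct round trips (a route and its reverse cost the same).
Elm → Milton → Maple → Fern → North → Pine → Larch → Elm: 19+23+30+9+7+4+16 = 108
Elm → Milton → Maple → Fern → North → Larch → Pine → Elm: 19+23+30+9+11+4+12 = 108
Elm → Milton → Maple → Fern → Pine → North → Larch → Elm: 19+23+30+16+7+11+16 = 122
Elm → Milton → Maple → Fern → Pine → Larch → North → Elm: 19+23+30+16+4+11+5 = 108
Elm → Milton → Maple → Fern → Larch → North → Pine → Elm: 19+23+30+20+11+7+12 = 122
Elm → Milton → Maple → Fern → Larch → Pine → North → Elm: 19+23+30+20+4+7+5 = 108
Elm → Milton → Maple → North → Fern → Pine → Larch → Elm: 19+23+21+9+16+4+16 = 108
Elm → Milton → Maple → North → Fern → Larch → Pine → Elm: 19+23+21+9+20+4+12 = 108
… (352 more)
Elm → Milton → Maple → Pine → Larch → Fern → North → Elm: 19+23+14+4+20+9+5 = 94  ← best
The minimum is 94.
One optimal route: Elm → Milton → Maple → Pine → Larch → Fern → North → Elm (or its reverse).

94 min — the shortest possible round trip.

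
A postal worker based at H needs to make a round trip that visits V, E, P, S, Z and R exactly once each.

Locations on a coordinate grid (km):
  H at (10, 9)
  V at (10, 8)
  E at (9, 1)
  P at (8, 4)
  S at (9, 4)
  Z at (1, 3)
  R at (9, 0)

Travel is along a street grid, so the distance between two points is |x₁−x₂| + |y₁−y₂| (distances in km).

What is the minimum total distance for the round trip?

There are 360 distinct closed tours to check (reversals are equivalent).
H - V - E - P - S - Z - R - H: 1+8+4+1+9+11+10 = 44
H - V - E - P - S - R - Z - H: 1+8+4+1+4+11+15 = 44
H - V - E - P - Z - S - R - H: 1+8+4+8+9+4+10 = 44
H - V - E - P - Z - R - S - H: 1+8+4+8+11+4+6 = 42
H - V - E - P - R - S - Z - H: 1+8+4+5+4+9+15 = 46
H - V - E - P - R - Z - S - H: 1+8+4+5+11+9+6 = 44
H - V - E - S - P - Z - R - H: 1+8+3+1+8+11+10 = 42
H - V - E - S - P - R - Z - H: 1+8+3+1+5+11+15 = 44
… (352 more)
H - V - E - R - Z - P - S - H: 1+8+1+11+8+1+6 = 36  ← best
The minimum is 36.
One optimal route: H → V → E → R → Z → P → S → H (or its reverse).

Minimum total distance: 36 km.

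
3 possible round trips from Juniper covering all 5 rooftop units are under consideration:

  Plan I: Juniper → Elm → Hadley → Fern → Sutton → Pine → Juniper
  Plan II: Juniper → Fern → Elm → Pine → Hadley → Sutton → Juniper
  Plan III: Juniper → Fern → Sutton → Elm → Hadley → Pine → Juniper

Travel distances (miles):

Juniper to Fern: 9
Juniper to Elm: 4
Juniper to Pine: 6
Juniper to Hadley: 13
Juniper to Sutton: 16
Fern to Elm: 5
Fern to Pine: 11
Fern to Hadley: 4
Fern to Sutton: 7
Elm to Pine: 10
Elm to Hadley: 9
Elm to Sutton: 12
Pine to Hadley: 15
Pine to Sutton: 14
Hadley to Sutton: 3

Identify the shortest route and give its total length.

Shortest is Plan I, total 44 miles.

Plan I: 4 + 9 + 4 + 7 + 14 + 6 = 44
Plan II: 9 + 5 + 10 + 15 + 3 + 16 = 58
Plan III: 9 + 7 + 12 + 9 + 15 + 6 = 58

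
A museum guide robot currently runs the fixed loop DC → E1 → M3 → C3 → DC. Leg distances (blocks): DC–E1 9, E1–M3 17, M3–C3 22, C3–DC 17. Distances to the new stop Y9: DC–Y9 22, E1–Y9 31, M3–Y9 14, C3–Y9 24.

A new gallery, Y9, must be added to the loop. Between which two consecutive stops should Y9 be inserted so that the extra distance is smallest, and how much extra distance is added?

Minimum extra distance: 16 blocks, inserting Y9 between M3 and C3.

Insertion cost between consecutive stops i–j is d(i,Y9) + d(Y9,j) − d(i,j):
  between DC and E1: 22 + 31 − 9 = 44
  between E1 and M3: 31 + 14 − 17 = 28
  between M3 and C3: 14 + 24 − 22 = 16
  between C3 and DC: 24 + 22 − 17 = 29
Cheapest insertion is between M3 and C3, adding 16.
New total = 65 + 16 = 81.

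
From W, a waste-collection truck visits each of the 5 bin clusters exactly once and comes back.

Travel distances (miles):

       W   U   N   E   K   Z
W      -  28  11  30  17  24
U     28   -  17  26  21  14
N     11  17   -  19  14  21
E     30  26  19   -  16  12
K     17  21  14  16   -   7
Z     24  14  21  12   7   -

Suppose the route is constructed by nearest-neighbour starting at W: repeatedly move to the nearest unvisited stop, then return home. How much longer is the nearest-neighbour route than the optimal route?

11 miles longer than the optimal tour.

From W: N=11, K=17, Z=24, U=28, E=30 → choose N (11).
From N: K=14, U=17, E=19, Z=21 → choose K (14).
From K: Z=7, E=16, U=21 → choose Z (7).
From Z: E=12, U=14 → choose E (12).
From E: U=26 → choose U (26).
NN route W → N → K → Z → E → U → W costs 98.
Optimal: W → N → U → Z → E → K → W costs 87 (by enumerating all 60 distinct tours).
Excess = 98 − 87 = 11.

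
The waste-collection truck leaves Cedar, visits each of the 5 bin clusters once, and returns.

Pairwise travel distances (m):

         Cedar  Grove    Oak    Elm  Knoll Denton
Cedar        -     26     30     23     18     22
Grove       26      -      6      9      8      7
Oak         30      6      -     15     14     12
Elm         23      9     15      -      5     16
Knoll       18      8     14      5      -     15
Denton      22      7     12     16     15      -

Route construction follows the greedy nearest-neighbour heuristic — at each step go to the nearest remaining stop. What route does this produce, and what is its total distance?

At Cedar the remaining stops are Knoll 18, Denton 22, Elm 23, Grove 26, Oak 30; go to Knoll.
At Knoll the remaining stops are Elm 5, Grove 8, Oak 14, Denton 15; go to Elm.
At Elm the remaining stops are Grove 9, Oak 15, Denton 16; go to Grove.
At Grove the remaining stops are Oak 6, Denton 7; go to Oak.
At Oak the remaining stops are Denton 12; go to Denton.
Return Denton→Cedar: 22.
Total = 18 + 5 + 9 + 6 + 12 + 22 = 72.

Total distance 72 m via the nearest-neighbour route Cedar → Knoll → Elm → Grove → Oak → Denton → Cedar.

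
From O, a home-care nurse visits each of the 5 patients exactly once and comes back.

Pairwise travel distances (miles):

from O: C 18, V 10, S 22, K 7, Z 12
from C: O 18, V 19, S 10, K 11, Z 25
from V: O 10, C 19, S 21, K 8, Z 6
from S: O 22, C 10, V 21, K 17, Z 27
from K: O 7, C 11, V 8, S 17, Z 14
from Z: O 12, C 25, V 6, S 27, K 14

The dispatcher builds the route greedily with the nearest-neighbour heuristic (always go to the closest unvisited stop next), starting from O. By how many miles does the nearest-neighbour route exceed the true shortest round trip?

11 miles longer than the optimal tour.

O: K=7, V=10, Z=12, C=18, S=22 ⇒ K
K: V=8, C=11, Z=14, S=17 ⇒ V
V: Z=6, C=19, S=21 ⇒ Z
Z: C=25, S=27 ⇒ C
C: S=10 ⇒ S
NN route O → K → V → Z → C → S → O costs 78.
Optimal: O → K → C → S → V → Z → O costs 67 (by enumerating all 60 distinct tours).
Excess = 78 − 67 = 11.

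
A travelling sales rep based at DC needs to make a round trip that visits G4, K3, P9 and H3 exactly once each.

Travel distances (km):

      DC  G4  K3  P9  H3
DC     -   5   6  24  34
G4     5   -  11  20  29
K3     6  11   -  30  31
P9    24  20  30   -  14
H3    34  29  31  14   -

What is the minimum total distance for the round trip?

Minimum total distance: 76 km.

With 4 stops there are 4!/2 = 12 distinct round trips (a route and its reverse cost the same).
DC - G4 - K3 - P9 - H3 - DC: 5+11+30+14+34 = 94
DC - G4 - K3 - H3 - P9 - DC: 5+11+31+14+24 = 85
DC - G4 - P9 - K3 - H3 - DC: 5+20+30+31+34 = 120
DC - G4 - P9 - H3 - K3 - DC: 5+20+14+31+6 = 76
DC - G4 - H3 - K3 - P9 - DC: 5+29+31+30+24 = 119
DC - G4 - H3 - P9 - K3 - DC: 5+29+14+30+6 = 84
DC - K3 - G4 - P9 - H3 - DC: 6+11+20+14+34 = 85
DC - K3 - G4 - H3 - P9 - DC: 6+11+29+14+24 = 84
DC - K3 - P9 - G4 - H3 - DC: 6+30+20+29+34 = 119
DC - K3 - H3 - G4 - P9 - DC: 6+31+29+20+24 = 110
DC - P9 - G4 - K3 - H3 - DC: 24+20+11+31+34 = 120
DC - P9 - K3 - G4 - H3 - DC: 24+30+11+29+34 = 128
The minimum is 76.
One optimal route: DC → G4 → P9 → H3 → K3 → DC (or its reverse).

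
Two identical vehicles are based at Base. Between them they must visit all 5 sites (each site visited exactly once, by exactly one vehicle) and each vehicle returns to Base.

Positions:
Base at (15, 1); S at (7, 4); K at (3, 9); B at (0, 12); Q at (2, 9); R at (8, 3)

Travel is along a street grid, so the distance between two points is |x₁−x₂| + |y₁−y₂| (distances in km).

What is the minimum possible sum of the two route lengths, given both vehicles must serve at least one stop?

Check every non-empty split of the stops between the two vehicles; for each half take its own optimal tour:
  {S} + {K, B, Q, R}: 22 + 52 = 74
  {K} + {S, B, Q, R}: 40 + 52 = 92
  {S, K} + {B, Q, R}: 40 + 52 = 92
  {B} + {S, K, Q, R}: 52 + 42 = 94
  {S, B} + {K, Q, R}: 52 + 42 = 94
  {K, B} + {S, Q, R}: 52 + 42 = 94
  … (15 splits in total)
  {S, K, B, Q} + {R}: 52 + 18 = 70  ← best
Best: vehicle 1 Base → S → K → B → Q → Base = 52; vehicle 2 Base → R → Base = 18; combined 70.

70 km — the smallest possible combined total.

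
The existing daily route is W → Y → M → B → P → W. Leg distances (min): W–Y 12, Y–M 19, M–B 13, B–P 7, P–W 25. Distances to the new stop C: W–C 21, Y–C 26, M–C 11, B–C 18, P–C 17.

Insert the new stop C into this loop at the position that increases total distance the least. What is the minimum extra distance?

+13 min — insert C between P and W.

Insertion cost between consecutive stops i–j is d(i,C) + d(C,j) − d(i,j):
  between W and Y: 21 + 26 − 12 = 35
  between Y and M: 26 + 11 − 19 = 18
  between M and B: 11 + 18 − 13 = 16
  between B and P: 18 + 17 − 7 = 28
  between P and W: 17 + 21 − 25 = 13
Cheapest insertion is between P and W, adding 13.
New total = 76 + 13 = 89.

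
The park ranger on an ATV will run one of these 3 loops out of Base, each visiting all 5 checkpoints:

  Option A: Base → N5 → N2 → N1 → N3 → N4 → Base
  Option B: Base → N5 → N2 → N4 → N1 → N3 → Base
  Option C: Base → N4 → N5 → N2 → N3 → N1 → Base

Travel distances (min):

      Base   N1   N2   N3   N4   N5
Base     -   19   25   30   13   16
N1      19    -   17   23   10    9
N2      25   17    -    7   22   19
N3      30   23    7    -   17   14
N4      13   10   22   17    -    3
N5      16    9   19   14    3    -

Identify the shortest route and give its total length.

84 min — Option C is the shortest.

Option A: 16 + 19 + 17 + 23 + 17 + 13 = 105
Option B: 16 + 19 + 22 + 10 + 23 + 30 = 120
Option C: 13 + 3 + 19 + 7 + 23 + 19 = 84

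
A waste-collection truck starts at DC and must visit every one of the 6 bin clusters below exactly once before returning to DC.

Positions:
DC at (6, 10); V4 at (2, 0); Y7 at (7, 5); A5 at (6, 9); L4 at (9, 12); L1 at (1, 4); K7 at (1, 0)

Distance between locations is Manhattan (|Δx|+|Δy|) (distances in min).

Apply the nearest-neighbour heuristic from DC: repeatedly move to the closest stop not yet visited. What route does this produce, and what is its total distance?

From DC: distances to unvisited — A5=1, L4=5, Y7=6, L1=11, V4=14, K7=15. Nearest is A5 (1).
From A5: distances to unvisited — Y7=5, L4=6, L1=10, V4=13, K7=14. Nearest is Y7 (5).
From Y7: distances to unvisited — L1=7, L4=9, V4=10, K7=11. Nearest is L1 (7).
From L1: distances to unvisited — K7=4, V4=5, L4=16. Nearest is K7 (4).
From K7: distances to unvisited — V4=1, L4=20. Nearest is V4 (1).
From V4: distances to unvisited — L4=19. Nearest is L4 (19).
Return L4→DC: 5.
Total = 1 + 5 + 7 + 4 + 1 + 19 + 5 = 42.

42 min along DC → A5 → Y7 → L1 → K7 → V4 → L4 → DC.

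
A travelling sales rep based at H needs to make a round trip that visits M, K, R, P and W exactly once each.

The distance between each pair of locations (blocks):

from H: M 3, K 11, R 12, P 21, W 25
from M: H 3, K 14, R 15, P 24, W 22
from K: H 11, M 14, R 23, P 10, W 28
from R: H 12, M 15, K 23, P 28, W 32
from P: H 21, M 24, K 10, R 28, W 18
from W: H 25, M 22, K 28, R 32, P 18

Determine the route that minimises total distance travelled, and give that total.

88 blocks — the shortest possible round trip.

With 5 stops there are 5!/2 = 60 distinct round trips (a route and its reverse cost the same).
H - M - K - R - P - W - H: 3+14+23+28+18+25 = 111
H - M - K - R - W - P - H: 3+14+23+32+18+21 = 111
H - M - K - P - R - W - H: 3+14+10+28+32+25 = 112
H - M - K - P - W - R - H: 3+14+10+18+32+12 = 89
H - M - K - W - R - P - H: 3+14+28+32+28+21 = 126
H - M - K - W - P - R - H: 3+14+28+18+28+12 = 103
H - M - R - K - P - W - H: 3+15+23+10+18+25 = 94
H - M - R - K - W - P - H: 3+15+23+28+18+21 = 108
H - M - R - P - K - W - H: 3+15+28+10+28+25 = 109
H - M - R - P - W - K - H: 3+15+28+18+28+11 = 103
H - M - R - W - K - P - H: 3+15+32+28+10+21 = 109
H - M - R - W - P - K - H: 3+15+32+18+10+11 = 89
H - M - P - K - R - W - H: 3+24+10+23+32+25 = 117
H - M - P - K - W - R - H: 3+24+10+28+32+12 = 109
… (46 more)
H - M - W - P - K - R - H: 3+22+18+10+23+12 = 88  ← best
The minimum is 88.
One optimal route: H → M → W → P → K → R → H (or its reverse).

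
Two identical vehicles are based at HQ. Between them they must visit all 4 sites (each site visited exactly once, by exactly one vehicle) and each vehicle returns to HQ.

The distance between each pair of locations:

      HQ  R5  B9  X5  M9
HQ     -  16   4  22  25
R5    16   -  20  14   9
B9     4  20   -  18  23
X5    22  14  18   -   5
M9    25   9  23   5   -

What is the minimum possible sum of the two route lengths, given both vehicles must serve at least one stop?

Minimum combined distance: 60.

Check every non-empty split of the stops between the two vehicles; for each half take its own optimal tour:
  {R5} + {B9, X5, M9}: 32 + 52 = 84
  {B9} + {R5, X5, M9}: 8 + 52 = 60
  {R5, B9} + {X5, M9}: 40 + 52 = 92
  {X5} + {R5, B9, M9}: 44 + 52 = 96
  {R5, X5} + {B9, M9}: 52 + 52 = 104
  {B9, X5} + {R5, M9}: 44 + 50 = 94
  … (7 splits in total)
Best: vehicle 1 HQ → B9 → HQ = 8; vehicle 2 HQ → R5 → M9 → X5 → HQ = 52; combined 60.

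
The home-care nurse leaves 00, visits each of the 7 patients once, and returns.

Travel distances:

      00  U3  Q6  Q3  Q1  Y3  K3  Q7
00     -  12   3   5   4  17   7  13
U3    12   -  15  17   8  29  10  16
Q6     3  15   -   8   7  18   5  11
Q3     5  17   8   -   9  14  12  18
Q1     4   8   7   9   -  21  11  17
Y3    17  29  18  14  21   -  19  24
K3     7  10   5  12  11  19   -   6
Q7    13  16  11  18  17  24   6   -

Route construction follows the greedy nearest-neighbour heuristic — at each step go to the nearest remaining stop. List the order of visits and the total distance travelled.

From 00: distances to unvisited — Q6=3, Q1=4, Q3=5, K3=7, U3=12, Q7=13, Y3=17. Nearest is Q6 (3).
From Q6: distances to unvisited — K3=5, Q1=7, Q3=8, Q7=11, U3=15, Y3=18. Nearest is K3 (5).
From K3: distances to unvisited — Q7=6, U3=10, Q1=11, Q3=12, Y3=19. Nearest is Q7 (6).
From Q7: distances to unvisited — U3=16, Q1=17, Q3=18, Y3=24. Nearest is U3 (16).
From U3: distances to unvisited — Q1=8, Q3=17, Y3=29. Nearest is Q1 (8).
From Q1: distances to unvisited — Q3=9, Y3=21. Nearest is Q3 (9).
From Q3: distances to unvisited — Y3=14. Nearest is Y3 (14).
Return Y3→00: 17.
Total = 3 + 5 + 6 + 16 + 8 + 9 + 14 + 17 = 78.

Total distance 78 via the nearest-neighbour route 00 → Q6 → K3 → Q7 → U3 → Q1 → Q3 → Y3 → 00.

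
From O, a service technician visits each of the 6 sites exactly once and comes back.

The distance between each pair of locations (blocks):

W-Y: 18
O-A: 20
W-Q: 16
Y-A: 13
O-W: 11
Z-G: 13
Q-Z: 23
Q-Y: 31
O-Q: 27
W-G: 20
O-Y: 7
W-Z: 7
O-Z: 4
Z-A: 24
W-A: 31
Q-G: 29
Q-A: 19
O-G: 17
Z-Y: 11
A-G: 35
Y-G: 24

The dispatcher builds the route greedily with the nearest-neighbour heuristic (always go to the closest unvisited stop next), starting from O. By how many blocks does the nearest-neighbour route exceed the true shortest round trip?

O: Z=4, Y=7, W=11, G=17, A=20, Q=27 ⇒ Z
Z: W=7, Y=11, G=13, Q=23, A=24 ⇒ W
W: Q=16, Y=18, G=20, A=31 ⇒ Q
Q: A=19, G=29, Y=31 ⇒ A
A: Y=13, G=35 ⇒ Y
Y: G=24 ⇒ G
NN route O → Z → W → Q → A → Y → G → O costs 100.
Optimal: O → Z → G → W → Q → A → Y → O costs 92 (by enumerating all 360 distinct tours).
Excess = 100 − 92 = 8.

8 blocks longer than the optimal tour.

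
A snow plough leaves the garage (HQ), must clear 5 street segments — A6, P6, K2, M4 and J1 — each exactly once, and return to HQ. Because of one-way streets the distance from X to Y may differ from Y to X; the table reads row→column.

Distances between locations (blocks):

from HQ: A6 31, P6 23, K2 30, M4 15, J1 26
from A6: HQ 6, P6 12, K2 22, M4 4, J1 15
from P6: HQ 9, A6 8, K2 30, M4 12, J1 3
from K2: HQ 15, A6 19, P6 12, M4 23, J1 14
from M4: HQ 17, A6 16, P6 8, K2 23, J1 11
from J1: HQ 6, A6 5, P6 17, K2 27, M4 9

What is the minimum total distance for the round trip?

HQ-A6-P6-K2-M4-J1-HQ: 31+12+30+23+11+6 = 113
HQ-A6-P6-K2-J1-M4-HQ: 31+12+30+14+9+17 = 113
HQ-A6-P6-M4-K2-J1-HQ: 31+12+12+23+14+6 = 98
HQ-A6-P6-M4-J1-K2-HQ: 31+12+12+11+27+15 = 108
HQ-A6-P6-J1-K2-M4-HQ: 31+12+3+27+23+17 = 113
HQ-A6-P6-J1-M4-K2-HQ: 31+12+3+9+23+15 = 93
HQ-A6-K2-P6-M4-J1-HQ: 31+22+12+12+11+6 = 94
HQ-A6-K2-P6-J1-M4-HQ: 31+22+12+3+9+17 = 94
HQ-A6-K2-M4-P6-J1-HQ: 31+22+23+8+3+6 = 93
HQ-A6-K2-M4-J1-P6-HQ: 31+22+23+11+17+9 = 113
HQ-A6-K2-J1-P6-M4-HQ: 31+22+14+17+12+17 = 113
HQ-A6-K2-J1-M4-P6-HQ: 31+22+14+9+8+9 = 93
HQ-A6-M4-P6-K2-J1-HQ: 31+4+8+30+14+6 = 93
HQ-A6-M4-P6-J1-K2-HQ: 31+4+8+3+27+15 = 88
… (106 more)
HQ-M4-K2-P6-J1-A6-HQ: 15+23+12+3+5+6 = 64  ← best
The minimum is 64.
One optimal route: HQ → M4 → K2 → P6 → J1 → A6 → HQ.

64 blocks — the shortest possible round trip.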